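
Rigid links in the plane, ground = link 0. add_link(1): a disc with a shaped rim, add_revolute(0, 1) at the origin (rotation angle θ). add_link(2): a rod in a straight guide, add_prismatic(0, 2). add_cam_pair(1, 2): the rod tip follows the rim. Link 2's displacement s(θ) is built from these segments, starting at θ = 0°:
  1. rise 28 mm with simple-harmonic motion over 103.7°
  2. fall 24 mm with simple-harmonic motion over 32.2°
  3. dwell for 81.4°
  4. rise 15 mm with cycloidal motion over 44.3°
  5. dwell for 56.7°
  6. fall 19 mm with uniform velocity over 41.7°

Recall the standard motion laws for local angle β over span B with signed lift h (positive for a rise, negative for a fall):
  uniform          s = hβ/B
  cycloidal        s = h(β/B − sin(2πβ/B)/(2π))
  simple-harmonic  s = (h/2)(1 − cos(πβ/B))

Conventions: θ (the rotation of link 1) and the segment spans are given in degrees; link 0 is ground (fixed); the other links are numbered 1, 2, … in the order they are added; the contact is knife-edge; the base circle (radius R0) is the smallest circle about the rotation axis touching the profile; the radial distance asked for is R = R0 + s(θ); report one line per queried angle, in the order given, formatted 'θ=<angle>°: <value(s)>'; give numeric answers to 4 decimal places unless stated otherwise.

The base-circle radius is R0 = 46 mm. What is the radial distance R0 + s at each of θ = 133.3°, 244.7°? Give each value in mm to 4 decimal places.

segment 1 (0° to 103.7°, simple-harmonic, h = 28) is passed completely: s = 0.0000 + (28) = 28.0000
θ = 133.3° falls in segment 2 (103.7° to 135.9°, simple-harmonic, h = -24): β = 133.3 − 103.7 = 29.6°, B = 32.2°; Δs = -24/2·(1 − cos(π·0.9193)) = -23.6160; s = 28.0000 − 23.6160 = 4.3840
segment 2 (103.7° to 135.9°, simple-harmonic, h = -24) is passed completely: s = 28.0000 + (-24) = 4.0000
segment 3 (135.9° to 217.3°, dwell): s unchanged at 4.0000
θ = 244.7° falls in segment 4 (217.3° to 261.6°, cycloidal, h = 15): β = 244.7 − 217.3 = 27.4°, B = 44.3°; Δs = 15·(0.6185 − sin(2π·0.6185)/(2π)) = 10.8955; s = 4.0000 + 10.8955 = 14.8955
θ=133.3°: R = R0 + s = 46 + 4.3840 = 50.3840
θ=244.7°: R = R0 + s = 46 + 14.8955 = 60.8955

θ=133.3°: 50.3840
θ=244.7°: 60.8955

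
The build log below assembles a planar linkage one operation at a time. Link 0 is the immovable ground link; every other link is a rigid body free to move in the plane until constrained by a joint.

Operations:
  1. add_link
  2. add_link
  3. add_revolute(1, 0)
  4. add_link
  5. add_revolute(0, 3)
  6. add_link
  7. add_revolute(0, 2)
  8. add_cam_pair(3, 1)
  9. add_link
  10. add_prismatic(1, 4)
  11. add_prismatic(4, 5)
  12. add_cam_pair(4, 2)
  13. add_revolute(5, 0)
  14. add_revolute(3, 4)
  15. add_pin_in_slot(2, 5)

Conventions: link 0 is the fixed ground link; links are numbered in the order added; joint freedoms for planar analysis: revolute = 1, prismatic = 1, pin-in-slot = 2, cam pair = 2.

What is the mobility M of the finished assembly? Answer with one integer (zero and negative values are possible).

link 0 = ground. State L|J1|J2 = 1|0|0
+link1  2|0|0
+link2  3|0|0
R(1,0) f=1→J1  3|1|0
+link3  4|1|0
R(0,3) f=1→J1  4|2|0
+link4  5|2|0
R(0,2) f=1→J1  5|3|0
C(3,1) f=2→J2  5|3|1
+link5  6|3|1
P(1,4) f=1→J1  6|4|1
P(4,5) f=1→J1  6|5|1
C(4,2) f=2→J2  6|5|2
R(5,0) f=1→J1  6|6|2
R(3,4) f=1→J1  6|7|2
PS(2,5) f=2→J2  6|7|3
M = 3(6−1)−2·7−3 = 15−14−3 = -2

M = -2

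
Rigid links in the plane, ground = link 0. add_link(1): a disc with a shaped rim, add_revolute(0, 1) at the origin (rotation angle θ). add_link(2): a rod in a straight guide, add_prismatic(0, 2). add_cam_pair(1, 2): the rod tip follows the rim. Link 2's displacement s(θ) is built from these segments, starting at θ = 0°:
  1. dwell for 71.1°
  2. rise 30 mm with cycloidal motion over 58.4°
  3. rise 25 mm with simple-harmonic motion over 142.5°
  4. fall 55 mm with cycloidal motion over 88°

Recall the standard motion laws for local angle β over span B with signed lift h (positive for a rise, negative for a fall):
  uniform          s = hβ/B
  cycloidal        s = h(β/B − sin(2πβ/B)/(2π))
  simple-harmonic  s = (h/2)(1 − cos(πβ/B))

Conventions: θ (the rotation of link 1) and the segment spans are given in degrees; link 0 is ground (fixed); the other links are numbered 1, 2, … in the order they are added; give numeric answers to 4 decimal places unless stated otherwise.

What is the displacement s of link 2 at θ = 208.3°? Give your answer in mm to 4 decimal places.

segment 1 (0° to 71.1°, dwell): s unchanged at 0.0000
segment 2 (71.1° to 129.5°, cycloidal, h = 30) is passed completely: s = 0.0000 + (30) = 30.0000
θ = 208.3° falls in segment 3 (129.5° to 272°, simple-harmonic, h = 25): β = 208.3 − 129.5 = 78.8°, B = 142.5°; Δs = 25/2·(1 − cos(π·0.5530)) = 14.5710; s = 30.0000 + 14.5710 = 44.5710

44.5710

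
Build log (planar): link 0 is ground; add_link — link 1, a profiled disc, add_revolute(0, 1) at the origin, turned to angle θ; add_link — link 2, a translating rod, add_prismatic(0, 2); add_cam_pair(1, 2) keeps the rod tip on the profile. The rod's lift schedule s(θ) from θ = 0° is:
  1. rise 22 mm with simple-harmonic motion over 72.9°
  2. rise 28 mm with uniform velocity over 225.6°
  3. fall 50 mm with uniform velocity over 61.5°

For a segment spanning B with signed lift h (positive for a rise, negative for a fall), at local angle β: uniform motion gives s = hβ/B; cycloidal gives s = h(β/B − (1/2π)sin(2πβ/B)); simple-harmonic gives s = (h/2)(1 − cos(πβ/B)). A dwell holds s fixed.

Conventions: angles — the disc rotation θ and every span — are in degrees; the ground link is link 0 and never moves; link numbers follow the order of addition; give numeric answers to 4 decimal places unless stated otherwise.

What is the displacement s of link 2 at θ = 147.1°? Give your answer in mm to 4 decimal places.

seg 1 [0°–72.9°] simple-harmonic, h=22: full span → s += 22 → s = 22.0000
seg 2 [72.9°–298.5°] uniform, h=28: θ=147.1° here. β=74.2, B=225.6. 28·74.2/225.6 = 9.2092 → s = 31.2092

31.2092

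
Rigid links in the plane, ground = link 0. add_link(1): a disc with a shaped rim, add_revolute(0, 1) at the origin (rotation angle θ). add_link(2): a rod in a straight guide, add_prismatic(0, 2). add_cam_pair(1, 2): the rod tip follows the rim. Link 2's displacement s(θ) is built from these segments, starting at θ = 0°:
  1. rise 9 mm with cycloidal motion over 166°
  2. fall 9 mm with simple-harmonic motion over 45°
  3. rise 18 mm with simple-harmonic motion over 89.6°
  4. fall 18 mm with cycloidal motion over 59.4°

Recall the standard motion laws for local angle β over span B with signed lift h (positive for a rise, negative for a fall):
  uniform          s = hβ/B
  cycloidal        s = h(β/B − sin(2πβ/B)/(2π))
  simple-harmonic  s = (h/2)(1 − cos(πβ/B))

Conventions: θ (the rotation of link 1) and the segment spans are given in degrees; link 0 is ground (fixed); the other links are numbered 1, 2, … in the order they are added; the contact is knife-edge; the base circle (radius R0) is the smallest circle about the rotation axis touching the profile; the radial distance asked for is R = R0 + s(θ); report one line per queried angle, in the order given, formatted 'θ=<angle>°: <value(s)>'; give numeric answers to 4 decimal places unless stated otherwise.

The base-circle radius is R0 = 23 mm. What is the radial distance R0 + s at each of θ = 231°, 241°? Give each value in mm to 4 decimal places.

segment 1 (0° to 166°, cycloidal, h = 9) is passed completely: s = 0.0000 + (9) = 9.0000
segment 2 (166° to 211°, simple-harmonic, h = -9) is passed completely: s = 9.0000 + (-9) = 0.0000
θ = 231° falls in segment 3 (211° to 300.6°, simple-harmonic, h = 18): β = 231 − 211 = 20°, B = 89.6°; Δs = 18/2·(1 − cos(π·0.2232)) = 2.1237; s = 0.0000 + 2.1237 = 2.1237
θ = 241° falls in segment 3 (211° to 300.6°, simple-harmonic, h = 18): β = 241 − 211 = 30°, B = 89.6°; Δs = 18/2·(1 − cos(π·0.3348)) = 4.5365; s = 0.0000 + 4.5365 = 4.5365
θ=231°: R = R0 + s = 23 + 2.1237 = 25.1237
θ=241°: R = R0 + s = 23 + 4.5365 = 27.5365

θ=231°: 25.1237
θ=241°: 27.5365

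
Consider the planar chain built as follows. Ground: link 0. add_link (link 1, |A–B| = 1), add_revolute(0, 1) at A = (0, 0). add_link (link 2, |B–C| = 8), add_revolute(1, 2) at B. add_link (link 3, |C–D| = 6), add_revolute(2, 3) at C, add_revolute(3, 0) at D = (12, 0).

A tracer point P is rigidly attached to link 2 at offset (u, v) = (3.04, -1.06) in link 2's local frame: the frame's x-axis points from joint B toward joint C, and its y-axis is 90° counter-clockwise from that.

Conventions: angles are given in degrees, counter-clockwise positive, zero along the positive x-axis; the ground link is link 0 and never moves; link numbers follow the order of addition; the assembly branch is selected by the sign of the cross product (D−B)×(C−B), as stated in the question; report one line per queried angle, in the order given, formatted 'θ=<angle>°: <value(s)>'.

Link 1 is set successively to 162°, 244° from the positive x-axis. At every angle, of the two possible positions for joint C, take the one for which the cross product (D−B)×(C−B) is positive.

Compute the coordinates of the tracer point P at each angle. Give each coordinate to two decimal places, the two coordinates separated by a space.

A=(0,0), D=(12.00,0)
θ=162°: B = A + 1.00·(cos162°, sin162°) = (-0.9511, 0.3090)
θ=162°: |BD| = 12.9547
θ=162°: circle(B,8.00) ∩ circle(D,6.00): a=7.5581, h=2.6222
θ=162°:   candidates: C₊=(6.6674,2.7502) cross=33.970; C₋=(6.5423,-2.4927) cross=-33.970
θ=162°:   branch + wants cross > 0 → take C=(6.6674,2.7502) (cross=33.970)
θ=162°: ex = (C−B)/|BC| = (0.9523,0.3051); ey = (-0.3051,0.9523)
θ=162°: P = B + 3.04·ex + -1.06·ey = (2.2674,0.2272)
θ=244°: B = A + 1.00·(cos244°, sin244°) = (-0.4384, -0.8988)
θ=244°: |BD| = 12.4708
θ=244°: circle(B,8.00) ∩ circle(D,6.00): a=7.3580, h=3.1400
θ=244°:   candidates: C₊=(6.6742,2.7633) cross=39.158; C₋=(7.1268,-3.5003) cross=-39.158
θ=244°:   branch + wants cross > 0 → take C=(6.6742,2.7633) (cross=39.158)
θ=244°: ex = (C−B)/|BC| = (0.8891,0.4578); ey = (-0.4578,0.8891)
θ=244°: P = B + 3.04·ex + -1.06·ey = (2.7496,-0.4496)

θ=162°: 2.27 0.23
θ=244°: 2.75 -0.45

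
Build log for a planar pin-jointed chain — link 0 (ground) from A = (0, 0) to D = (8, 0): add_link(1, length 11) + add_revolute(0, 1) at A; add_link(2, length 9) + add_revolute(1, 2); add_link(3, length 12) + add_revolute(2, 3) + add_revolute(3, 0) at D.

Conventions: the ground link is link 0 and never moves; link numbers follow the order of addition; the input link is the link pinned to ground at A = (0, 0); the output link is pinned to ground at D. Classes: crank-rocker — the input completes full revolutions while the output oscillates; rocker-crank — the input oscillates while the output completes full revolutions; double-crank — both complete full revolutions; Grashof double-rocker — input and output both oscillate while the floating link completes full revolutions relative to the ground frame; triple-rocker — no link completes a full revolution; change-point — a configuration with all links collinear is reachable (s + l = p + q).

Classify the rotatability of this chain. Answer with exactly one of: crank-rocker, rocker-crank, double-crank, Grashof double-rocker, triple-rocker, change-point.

lengths: ground=8, input=11, coupler=9, output=12
sorted: s=8 (shortest), l=12 (longest), p+q=20
s + l = 20 vs p + q = 20
s + l = p + q → change-point (collinear configuration reachable)

change-point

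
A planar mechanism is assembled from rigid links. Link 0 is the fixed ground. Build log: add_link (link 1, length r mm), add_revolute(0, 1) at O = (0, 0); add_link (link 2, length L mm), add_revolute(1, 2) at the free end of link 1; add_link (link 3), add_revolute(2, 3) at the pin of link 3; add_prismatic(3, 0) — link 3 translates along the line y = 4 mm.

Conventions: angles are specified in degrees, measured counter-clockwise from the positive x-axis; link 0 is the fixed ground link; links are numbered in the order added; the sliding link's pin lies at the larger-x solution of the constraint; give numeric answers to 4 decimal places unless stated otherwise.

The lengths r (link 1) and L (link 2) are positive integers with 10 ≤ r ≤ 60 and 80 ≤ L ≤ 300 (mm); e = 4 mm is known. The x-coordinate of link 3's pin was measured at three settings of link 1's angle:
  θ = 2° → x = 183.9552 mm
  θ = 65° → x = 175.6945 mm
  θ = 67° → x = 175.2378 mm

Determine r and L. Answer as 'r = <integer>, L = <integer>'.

constraint per measurement: (x − r cos θ)² + (r sin θ − e)² = L²
subtracting the θ₁ and θ₂ equations cancels the r² and L² terms:
r = (x₁² − x₂²) / (2[(x₁cos θ₁ + e sin θ₁) − (x₂cos θ₂ + e sin θ₂)]) = 14.0000 → r = 14
L² = (x₁ − r cos θ₁)² + (r sin θ₁ − e)² = 28899.9990 → L = 170.0000 → L = 170
check at θ₃=67°: x = 175.2378 (printed 175.2378) ✓

r = 14, L = 170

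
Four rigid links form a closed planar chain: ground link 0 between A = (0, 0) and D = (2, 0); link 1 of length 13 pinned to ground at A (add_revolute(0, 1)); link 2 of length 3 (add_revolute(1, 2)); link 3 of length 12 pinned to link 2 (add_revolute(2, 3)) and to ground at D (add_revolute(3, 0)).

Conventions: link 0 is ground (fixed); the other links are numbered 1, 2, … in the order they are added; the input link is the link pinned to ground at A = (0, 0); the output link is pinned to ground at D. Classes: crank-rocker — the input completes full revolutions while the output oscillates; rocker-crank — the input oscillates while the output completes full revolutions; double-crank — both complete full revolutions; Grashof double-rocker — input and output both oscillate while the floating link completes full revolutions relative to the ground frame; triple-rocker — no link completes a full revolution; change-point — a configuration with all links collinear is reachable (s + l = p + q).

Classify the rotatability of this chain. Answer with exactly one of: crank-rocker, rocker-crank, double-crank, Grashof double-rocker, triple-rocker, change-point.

lengths: ground=2, input=13, coupler=3, output=12
sorted: s=2 (shortest), l=13 (longest), p+q=15
s + l = 15 vs p + q = 15
s + l = p + q → change-point (collinear configuration reachable)

change-point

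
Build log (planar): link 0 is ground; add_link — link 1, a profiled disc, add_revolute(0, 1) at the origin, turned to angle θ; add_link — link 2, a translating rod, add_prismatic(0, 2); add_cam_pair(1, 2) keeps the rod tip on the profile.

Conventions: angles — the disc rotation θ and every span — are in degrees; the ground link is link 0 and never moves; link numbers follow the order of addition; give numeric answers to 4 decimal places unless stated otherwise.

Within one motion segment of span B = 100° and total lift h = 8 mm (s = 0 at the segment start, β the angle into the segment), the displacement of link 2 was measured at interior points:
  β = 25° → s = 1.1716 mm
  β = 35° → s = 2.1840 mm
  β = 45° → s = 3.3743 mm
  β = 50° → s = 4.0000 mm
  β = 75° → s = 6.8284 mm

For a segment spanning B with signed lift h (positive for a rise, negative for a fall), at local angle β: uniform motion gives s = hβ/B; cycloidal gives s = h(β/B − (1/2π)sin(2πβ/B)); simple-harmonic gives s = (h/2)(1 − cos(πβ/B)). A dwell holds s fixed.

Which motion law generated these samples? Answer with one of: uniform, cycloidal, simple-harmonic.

candidates at β/B = r: uniform s = h·r (linear in β); cycloidal s = h·(r − sin(2πr)/(2π)); simple-harmonic s = (h/2)(1 − cos(πr))
β=25°: printed 1.1716 | uniform 2.0000, cycloidal 0.7268, simple-harmonic 1.1716
β=35°: printed 2.1840 | uniform 2.8000, cycloidal 1.7699, simple-harmonic 2.1840
β=45°: printed 3.3743 | uniform 3.6000, cycloidal 3.2065, simple-harmonic 3.3743
β=50°: printed 4.0000 | uniform 4.0000, cycloidal 4.0000, simple-harmonic 4.0000
β=75°: printed 6.8284 | uniform 6.0000, cycloidal 7.2732, simple-harmonic 6.8284
only one law matches every sample → simple-harmonic

simple-harmonic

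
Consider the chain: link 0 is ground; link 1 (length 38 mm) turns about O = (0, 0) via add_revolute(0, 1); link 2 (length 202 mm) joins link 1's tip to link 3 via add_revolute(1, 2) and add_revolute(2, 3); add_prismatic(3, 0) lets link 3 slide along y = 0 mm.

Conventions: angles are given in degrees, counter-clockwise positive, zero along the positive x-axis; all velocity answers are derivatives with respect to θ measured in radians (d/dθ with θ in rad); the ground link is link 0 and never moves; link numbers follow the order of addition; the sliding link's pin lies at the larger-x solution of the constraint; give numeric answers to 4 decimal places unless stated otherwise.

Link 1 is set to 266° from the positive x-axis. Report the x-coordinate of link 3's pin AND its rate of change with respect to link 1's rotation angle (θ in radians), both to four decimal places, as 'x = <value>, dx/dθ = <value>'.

geometry: r = 38 mm, L = 202 mm, e = 0 mm
crank pin P = (r cos θ, r sin θ) = (-2.650746, -37.907434)
h = r sin θ − e = -37.907434 − 0 = -37.907434
x = r cos θ + √(L² − h²) = -2.650746 + 198.411256 = 195.760510
dx/dθ = −r sin θ − h·r cos θ/√(L² − h²) (θ in radians; h = -37.907434) = 37.400996

x = 195.7605, dx/dθ = 37.4010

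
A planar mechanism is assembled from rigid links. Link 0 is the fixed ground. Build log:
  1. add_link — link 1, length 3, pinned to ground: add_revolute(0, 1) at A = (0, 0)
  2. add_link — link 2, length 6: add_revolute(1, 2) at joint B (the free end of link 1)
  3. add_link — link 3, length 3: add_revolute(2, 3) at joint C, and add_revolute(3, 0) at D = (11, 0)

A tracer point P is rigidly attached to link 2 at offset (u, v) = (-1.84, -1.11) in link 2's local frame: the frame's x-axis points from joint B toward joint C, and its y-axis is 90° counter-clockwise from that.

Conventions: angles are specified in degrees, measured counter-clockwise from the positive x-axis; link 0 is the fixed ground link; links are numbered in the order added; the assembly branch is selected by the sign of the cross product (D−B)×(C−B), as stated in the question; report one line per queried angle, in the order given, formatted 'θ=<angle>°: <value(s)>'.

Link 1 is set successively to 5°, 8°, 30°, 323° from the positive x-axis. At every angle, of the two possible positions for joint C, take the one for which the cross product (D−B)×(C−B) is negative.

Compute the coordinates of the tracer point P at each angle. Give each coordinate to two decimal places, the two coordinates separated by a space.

A=(0,0), D=(11.00,0)
θ=5°: B = A + 3.00·(cos5°, sin5°) = (2.9886, 0.2615)
θ=5°: |BD| = 8.0157
θ=5°: circle(B,6.00) ∩ circle(D,3.00): a=5.6920, h=1.8975
θ=5°:   candidates: C₊=(8.7395,1.9723) cross=15.210; C₋=(8.6157,-1.8207) cross=-15.210
θ=5°:   branch - wants cross < 0 → take C=(8.6157,-1.8207) (cross=-15.210)
θ=5°: ex = (C−B)/|BC| = (0.9379,-0.3470); ey = (0.3470,0.9379)
θ=5°: P = B + -1.84·ex + -1.11·ey = (0.8777,-0.1410)
θ=8°: B = A + 3.00·(cos8°, sin8°) = (2.9708, 0.4175)
θ=8°: |BD| = 8.0400
θ=8°: circle(B,6.00) ∩ circle(D,3.00): a=5.6991, h=1.8762
θ=8°:   candidates: C₊=(8.7597,1.9952) cross=15.085; C₋=(8.5648,-1.7521) cross=-15.085
θ=8°:   branch - wants cross < 0 → take C=(8.5648,-1.7521) (cross=-15.085)
θ=8°: ex = (C−B)/|BC| = (0.9323,-0.3616); ey = (0.3616,0.9323)
θ=8°: P = B + -1.84·ex + -1.11·ey = (0.8539,0.0480)
θ=30°: B = A + 3.00·(cos30°, sin30°) = (2.5981, 1.5000)
θ=30°: |BD| = 8.5348
θ=30°: circle(B,6.00) ∩ circle(D,3.00): a=5.8492, h=1.3370
θ=30°:   candidates: C₊=(8.5912,1.7881) cross=11.411; C₋=(8.1212,-0.8441) cross=-11.411
θ=30°:   branch - wants cross < 0 → take C=(8.1212,-0.8441) (cross=-11.411)
θ=30°: ex = (C−B)/|BC| = (0.9205,-0.3907); ey = (0.3907,0.9205)
θ=30°: P = B + -1.84·ex + -1.11·ey = (0.4706,1.1971)
θ=323°: B = A + 3.00·(cos323°, sin323°) = (2.3959, -1.8054)
θ=323°: |BD| = 8.7915
θ=323°: circle(B,6.00) ∩ circle(D,3.00): a=5.9313, h=0.9053
θ=323°:   candidates: C₊=(8.0149,0.2986) cross=7.959; C₋=(8.3867,-1.4733) cross=-7.959
θ=323°:   branch - wants cross < 0 → take C=(8.3867,-1.4733) (cross=-7.959)
θ=323°: ex = (C−B)/|BC| = (0.9985,0.0554); ey = (-0.0554,0.9985)
θ=323°: P = B + -1.84·ex + -1.11·ey = (0.6202,-3.0156)

θ=5°: 0.88 -0.14
θ=8°: 0.85 0.05
θ=30°: 0.47 1.20
θ=323°: 0.62 -3.02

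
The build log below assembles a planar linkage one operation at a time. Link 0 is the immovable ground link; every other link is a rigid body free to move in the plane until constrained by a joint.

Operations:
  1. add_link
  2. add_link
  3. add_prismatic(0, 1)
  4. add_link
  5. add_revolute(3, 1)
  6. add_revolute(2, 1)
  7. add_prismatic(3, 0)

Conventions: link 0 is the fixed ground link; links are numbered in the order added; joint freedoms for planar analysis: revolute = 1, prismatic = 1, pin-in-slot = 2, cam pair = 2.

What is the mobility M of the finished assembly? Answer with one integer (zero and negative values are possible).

ground; <1,0,0>
#1 <2,0,0>
#2 <3,0,0>
P:0↔1 J1 <3,1,0>
#3 <4,1,0>
R:3↔1 J1 <4,2,0>
R:2↔1 J1 <4,3,0>
P:3↔0 J1 <4,4,0>
3×3 − 2×4 − 1×0 = 1

M = 1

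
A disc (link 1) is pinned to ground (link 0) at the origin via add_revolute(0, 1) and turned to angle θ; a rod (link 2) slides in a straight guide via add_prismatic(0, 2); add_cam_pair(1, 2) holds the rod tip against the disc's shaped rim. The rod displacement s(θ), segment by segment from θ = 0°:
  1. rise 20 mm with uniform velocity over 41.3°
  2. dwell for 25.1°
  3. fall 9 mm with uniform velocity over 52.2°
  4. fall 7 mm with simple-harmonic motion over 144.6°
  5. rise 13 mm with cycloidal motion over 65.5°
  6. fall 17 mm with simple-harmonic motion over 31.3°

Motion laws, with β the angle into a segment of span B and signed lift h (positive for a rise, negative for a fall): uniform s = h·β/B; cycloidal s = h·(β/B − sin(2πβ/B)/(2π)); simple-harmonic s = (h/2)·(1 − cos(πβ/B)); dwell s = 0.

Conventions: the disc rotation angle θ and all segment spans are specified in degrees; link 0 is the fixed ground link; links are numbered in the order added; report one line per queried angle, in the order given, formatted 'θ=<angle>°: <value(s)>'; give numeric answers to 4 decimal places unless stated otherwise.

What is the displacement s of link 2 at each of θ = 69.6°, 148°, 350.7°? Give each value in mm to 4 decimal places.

segment 1 (0° to 41.3°, uniform, h = 20) is passed completely: s = 0.0000 + (20) = 20.0000
segment 2 (41.3° to 66.4°, dwell): s unchanged at 20.0000
θ = 69.6° falls in segment 3 (66.4° to 118.6°, uniform, h = -9): β = 69.6 − 66.4 = 3.2°, B = 52.2°; Δs = -9·3.2/52.2 = -0.5517; s = 20.0000 − 0.5517 = 19.4483
segment 3 (66.4° to 118.6°, uniform, h = -9) is passed completely: s = 20.0000 + (-9) = 11.0000
θ = 148° falls in segment 4 (118.6° to 263.2°, simple-harmonic, h = -7): β = 148 − 118.6 = 29.4°, B = 144.6°; Δs = -7/2·(1 − cos(π·0.2033)) = -0.6900; s = 11.0000 − 0.6900 = 10.3100
segment 4 (118.6° to 263.2°, simple-harmonic, h = -7) is passed completely: s = 11.0000 + (-7) = 4.0000
segment 5 (263.2° to 328.7°, cycloidal, h = 13) is passed completely: s = 4.0000 + (13) = 17.0000
θ = 350.7° falls in segment 6 (328.7° to 360°, simple-harmonic, h = -17): β = 350.7 − 328.7 = 22°, B = 31.3°; Δs = -17/2·(1 − cos(π·0.7029)) = -13.5581; s = 17.0000 − 13.5581 = 3.4419

θ=69.6°: 19.4483
θ=148°: 10.3100
θ=350.7°: 3.4419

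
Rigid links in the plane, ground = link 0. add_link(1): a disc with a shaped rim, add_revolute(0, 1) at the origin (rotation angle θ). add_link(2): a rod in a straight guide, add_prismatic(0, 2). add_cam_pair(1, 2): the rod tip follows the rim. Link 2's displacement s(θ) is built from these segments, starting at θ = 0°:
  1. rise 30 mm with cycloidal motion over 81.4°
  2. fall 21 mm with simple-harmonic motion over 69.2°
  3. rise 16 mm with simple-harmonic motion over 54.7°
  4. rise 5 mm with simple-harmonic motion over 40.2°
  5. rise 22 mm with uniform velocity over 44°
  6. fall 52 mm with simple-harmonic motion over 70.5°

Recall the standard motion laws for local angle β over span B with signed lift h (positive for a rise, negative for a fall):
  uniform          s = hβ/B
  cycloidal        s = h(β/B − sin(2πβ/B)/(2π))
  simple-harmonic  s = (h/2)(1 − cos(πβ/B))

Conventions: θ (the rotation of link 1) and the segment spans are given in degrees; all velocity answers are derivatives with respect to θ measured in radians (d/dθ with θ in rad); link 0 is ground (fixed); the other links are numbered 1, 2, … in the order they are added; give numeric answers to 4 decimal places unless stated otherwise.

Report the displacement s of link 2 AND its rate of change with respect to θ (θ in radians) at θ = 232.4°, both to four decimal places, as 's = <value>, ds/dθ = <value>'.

segment 1 (0° to 81.4°, cycloidal, h = 30) is passed completely: s = 0.0000 + (30) = 30.0000
segment 2 (81.4° to 150.6°, simple-harmonic, h = -21) is passed completely: s = 30.0000 + (-21) = 9.0000
segment 3 (150.6° to 205.3°, simple-harmonic, h = 16) is passed completely: s = 9.0000 + (16) = 25.0000
θ = 232.4° falls in segment 4 (205.3° to 245.5°, simple-harmonic, h = 5): β = 232.4 − 205.3 = 27.1°, B = 40.2°; Δs = 5/2·(1 − cos(π·0.6741)) = 3.8004; s = 25.0000 + 3.8004 = 28.8004
velocity in seg [205.3°–245.5°] (simple-harmonic), θ in radians: β = 27.1° = 0.4730 rad, B = 40.2° = 0.7016 rad; ds/dθ = (πh/(2B)) sin(πβ/B) = (π·5/(2·0.7016)) sin(π·0.6741) = 9.560442 mm/rad

s = 28.8004, ds/dθ = 9.5604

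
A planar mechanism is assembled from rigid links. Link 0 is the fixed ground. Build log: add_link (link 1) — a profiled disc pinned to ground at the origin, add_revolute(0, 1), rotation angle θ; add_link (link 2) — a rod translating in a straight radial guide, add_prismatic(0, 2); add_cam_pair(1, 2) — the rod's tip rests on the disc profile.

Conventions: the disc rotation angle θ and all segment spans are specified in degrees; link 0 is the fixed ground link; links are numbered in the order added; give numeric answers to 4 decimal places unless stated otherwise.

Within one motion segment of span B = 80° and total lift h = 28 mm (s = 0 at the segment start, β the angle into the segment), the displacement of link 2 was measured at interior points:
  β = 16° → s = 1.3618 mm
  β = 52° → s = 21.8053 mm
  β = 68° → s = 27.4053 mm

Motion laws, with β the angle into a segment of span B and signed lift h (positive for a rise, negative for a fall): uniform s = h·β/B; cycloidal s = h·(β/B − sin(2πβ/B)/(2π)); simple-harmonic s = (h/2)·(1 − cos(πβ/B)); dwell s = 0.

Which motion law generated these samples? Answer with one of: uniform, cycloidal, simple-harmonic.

candidates at β/B = r: uniform s = h·r (linear in β); cycloidal s = h·(r − sin(2πr)/(2π)); simple-harmonic s = (h/2)(1 − cos(πr))
β=16°: printed 1.3618 | uniform 5.6000, cycloidal 1.3618, simple-harmonic 2.6738
β=52°: printed 21.8053 | uniform 18.2000, cycloidal 21.8053, simple-harmonic 20.3559
β=68°: printed 27.4053 | uniform 23.8000, cycloidal 27.4053, simple-harmonic 26.4741
only one law matches every sample → cycloidal

cycloidal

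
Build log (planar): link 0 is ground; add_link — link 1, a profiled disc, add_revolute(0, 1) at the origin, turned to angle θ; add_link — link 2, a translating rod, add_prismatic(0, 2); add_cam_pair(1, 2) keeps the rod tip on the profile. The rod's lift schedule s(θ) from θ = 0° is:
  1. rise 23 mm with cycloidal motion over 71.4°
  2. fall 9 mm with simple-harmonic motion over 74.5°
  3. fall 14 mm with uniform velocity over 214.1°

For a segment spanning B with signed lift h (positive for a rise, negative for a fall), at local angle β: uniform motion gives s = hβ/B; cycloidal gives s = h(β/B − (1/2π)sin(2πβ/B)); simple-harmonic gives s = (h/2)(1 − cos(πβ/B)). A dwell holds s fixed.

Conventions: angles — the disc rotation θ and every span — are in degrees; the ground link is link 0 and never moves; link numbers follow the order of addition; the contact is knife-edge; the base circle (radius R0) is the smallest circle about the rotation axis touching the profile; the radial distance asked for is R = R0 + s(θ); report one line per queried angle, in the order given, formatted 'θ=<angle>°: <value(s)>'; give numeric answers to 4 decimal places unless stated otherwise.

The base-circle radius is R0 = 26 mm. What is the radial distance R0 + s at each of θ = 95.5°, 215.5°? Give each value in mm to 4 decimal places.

seg 1 [0°–71.4°] cycloidal, h=23: full span → s += 23 → s = 23.0000
seg 2 [71.4°–145.9°] simple-harmonic, h=-9: θ=95.5° here. β=24.1, B=74.5. -9/2·(1 − cos(π·0.3235)) = -2.1306 → s = 20.8694
seg 2 [71.4°–145.9°] simple-harmonic, h=-9: full span → s += -9 → s = 14.0000
seg 3 [145.9°–360°] uniform, h=-14: θ=215.5° here. β=69.6, B=214.1. -14·69.6/214.1 = -4.5511 → s = 9.4489
θ=95.5°: R = R0 + s = 26 + 20.8694 = 46.8694
θ=215.5°: R = R0 + s = 26 + 9.4489 = 35.4489

θ=95.5°: 46.8694
θ=215.5°: 35.4489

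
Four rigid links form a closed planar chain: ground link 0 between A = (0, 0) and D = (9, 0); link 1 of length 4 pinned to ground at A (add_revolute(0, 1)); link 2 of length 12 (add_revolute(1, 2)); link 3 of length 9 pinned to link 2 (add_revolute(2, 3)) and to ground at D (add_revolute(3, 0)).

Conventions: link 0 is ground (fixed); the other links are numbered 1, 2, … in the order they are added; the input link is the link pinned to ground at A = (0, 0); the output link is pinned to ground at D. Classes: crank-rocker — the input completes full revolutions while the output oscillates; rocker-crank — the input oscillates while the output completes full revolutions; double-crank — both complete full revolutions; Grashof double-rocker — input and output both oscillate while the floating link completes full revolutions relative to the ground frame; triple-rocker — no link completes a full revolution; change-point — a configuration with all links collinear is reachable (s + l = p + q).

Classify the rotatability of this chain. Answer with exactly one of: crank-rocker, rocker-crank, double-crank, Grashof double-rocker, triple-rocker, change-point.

lengths: ground=9, input=4, coupler=12, output=9
sorted: s=4 (shortest), l=12 (longest), p+q=18
s + l = 16 vs p + q = 18
s + l < p + q (Grashof) with shortest = input link → crank-rocker

crank-rocker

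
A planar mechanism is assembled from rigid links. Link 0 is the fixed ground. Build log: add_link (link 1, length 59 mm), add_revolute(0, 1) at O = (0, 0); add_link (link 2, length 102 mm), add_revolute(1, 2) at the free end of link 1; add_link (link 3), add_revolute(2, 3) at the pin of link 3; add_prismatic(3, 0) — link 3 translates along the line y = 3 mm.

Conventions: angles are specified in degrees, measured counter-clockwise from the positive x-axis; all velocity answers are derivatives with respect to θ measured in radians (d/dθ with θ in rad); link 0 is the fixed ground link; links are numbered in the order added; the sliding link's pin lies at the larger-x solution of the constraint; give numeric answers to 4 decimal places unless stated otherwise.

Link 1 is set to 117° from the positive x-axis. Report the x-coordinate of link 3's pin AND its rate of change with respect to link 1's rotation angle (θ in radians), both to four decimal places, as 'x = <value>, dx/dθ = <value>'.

geometry: r = 59 mm, L = 102 mm, e = 3 mm
crank pin P = (r cos θ, r sin θ) = (-26.785439, 52.569385)
h = r sin θ − e = 52.569385 − 3 = 49.569385
x = r cos θ + √(L² − h²) = -26.785439 + 89.145253 = 62.359813
dx/dθ = −r sin θ − h·r cos θ/√(L² − h²) (θ in radians; h = 49.569385) = -37.675291

x = 62.3598, dx/dθ = -37.6753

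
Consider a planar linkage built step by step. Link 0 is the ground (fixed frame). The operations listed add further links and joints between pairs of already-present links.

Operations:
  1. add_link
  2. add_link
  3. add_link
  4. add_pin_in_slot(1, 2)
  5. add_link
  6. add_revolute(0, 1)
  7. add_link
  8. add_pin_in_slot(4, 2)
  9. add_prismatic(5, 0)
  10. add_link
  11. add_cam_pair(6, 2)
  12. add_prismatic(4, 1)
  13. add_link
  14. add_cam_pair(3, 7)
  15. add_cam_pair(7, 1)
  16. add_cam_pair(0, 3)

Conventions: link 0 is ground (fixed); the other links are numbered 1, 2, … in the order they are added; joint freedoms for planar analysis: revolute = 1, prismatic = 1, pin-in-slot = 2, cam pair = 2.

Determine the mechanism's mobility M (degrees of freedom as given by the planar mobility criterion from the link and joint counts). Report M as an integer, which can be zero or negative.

(L,J1,J2)=(1,0,0); link0 fixed
link1: (2,0,0)
link2: (3,0,0)
link3: (4,0,0)
PS 1-2 [J2]: (4,0,1)
link4: (5,0,1)
R 0-1 [J1]: (5,1,1)
link5: (6,1,1)
PS 4-2 [J2]: (6,1,2)
P 5-0 [J1]: (6,2,2)
link6: (7,2,2)
C 6-2 [J2]: (7,2,3)
P 4-1 [J1]: (7,3,3)
link7: (8,3,3)
C 3-7 [J2]: (8,3,4)
C 7-1 [J2]: (8,3,5)
C 0-3 [J2]: (8,3,6)
Grübler: 3·7 − 2·3 − 6 = 9

M = 9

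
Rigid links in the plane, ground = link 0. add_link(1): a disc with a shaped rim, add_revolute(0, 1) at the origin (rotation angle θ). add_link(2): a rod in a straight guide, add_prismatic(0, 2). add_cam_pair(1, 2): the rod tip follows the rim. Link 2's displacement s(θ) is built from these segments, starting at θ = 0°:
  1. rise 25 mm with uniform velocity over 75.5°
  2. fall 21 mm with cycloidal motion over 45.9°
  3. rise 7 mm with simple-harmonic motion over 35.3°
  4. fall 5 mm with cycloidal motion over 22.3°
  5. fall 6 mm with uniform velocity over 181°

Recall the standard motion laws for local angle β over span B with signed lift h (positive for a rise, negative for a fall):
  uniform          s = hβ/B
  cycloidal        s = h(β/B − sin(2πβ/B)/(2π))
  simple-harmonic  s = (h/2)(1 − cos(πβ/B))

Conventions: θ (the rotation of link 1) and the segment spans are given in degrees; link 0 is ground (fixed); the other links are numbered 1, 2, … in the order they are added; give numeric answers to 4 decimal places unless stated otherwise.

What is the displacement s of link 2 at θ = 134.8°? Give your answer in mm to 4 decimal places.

segment 1 (0° to 75.5°, uniform, h = 25) is passed completely: s = 0.0000 + (25) = 25.0000
segment 2 (75.5° to 121.4°, cycloidal, h = -21) is passed completely: s = 25.0000 + (-21) = 4.0000
θ = 134.8° falls in segment 3 (121.4° to 156.7°, simple-harmonic, h = 7): β = 134.8 − 121.4 = 13.4°, B = 35.3°; Δs = 7/2·(1 − cos(π·0.3796)) = 2.2075; s = 4.0000 + 2.2075 = 6.2075

6.2075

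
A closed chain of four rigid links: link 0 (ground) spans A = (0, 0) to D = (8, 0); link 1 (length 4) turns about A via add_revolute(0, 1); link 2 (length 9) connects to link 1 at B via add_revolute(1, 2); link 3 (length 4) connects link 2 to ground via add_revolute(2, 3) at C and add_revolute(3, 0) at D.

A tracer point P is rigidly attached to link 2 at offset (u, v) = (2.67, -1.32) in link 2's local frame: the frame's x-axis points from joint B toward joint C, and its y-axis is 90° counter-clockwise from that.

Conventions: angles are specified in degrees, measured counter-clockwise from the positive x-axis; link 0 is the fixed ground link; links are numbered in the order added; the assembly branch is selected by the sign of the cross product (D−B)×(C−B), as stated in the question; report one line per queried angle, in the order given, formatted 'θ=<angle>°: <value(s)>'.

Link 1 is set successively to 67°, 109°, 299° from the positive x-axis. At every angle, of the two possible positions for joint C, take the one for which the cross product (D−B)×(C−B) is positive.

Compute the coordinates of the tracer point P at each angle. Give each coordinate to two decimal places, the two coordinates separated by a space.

A=(0,0), D=(8.00,0)
θ=67°: B = A + 4.00·(cos67°, sin67°) = (1.5629, 3.6820)
θ=67°: |BD| = 7.4157
θ=67°: circle(B,9.00) ∩ circle(D,4.00): a=8.0904, h=3.9427
θ=67°:   candidates: C₊=(10.5433,3.0874) cross=29.238; C₋=(6.6281,-3.7574) cross=-29.238
θ=67°:   branch + wants cross > 0 → take C=(10.5433,3.0874) (cross=29.238)
θ=67°: ex = (C−B)/|BC| = (0.9978,-0.0661); ey = (0.0661,0.9978)
θ=67°: P = B + 2.67·ex + -1.32·ey = (4.1399,2.1885)
θ=109°: B = A + 4.00·(cos109°, sin109°) = (-1.3023, 3.7821)
θ=109°: |BD| = 10.0417
θ=109°: circle(B,9.00) ∩ circle(D,4.00): a=8.2574, h=3.5799
θ=109°:   candidates: C₊=(7.6954,3.9884) cross=35.949; C₋=(4.9987,-2.6443) cross=-35.949
θ=109°:   branch + wants cross > 0 → take C=(7.6954,3.9884) (cross=35.949)
θ=109°: ex = (C−B)/|BC| = (0.9997,0.0229); ey = (-0.0229,0.9997)
θ=109°: P = B + 2.67·ex + -1.32·ey = (1.3973,2.5236)
θ=299°: B = A + 4.00·(cos299°, sin299°) = (1.9392, -3.4985)
θ=299°: |BD| = 6.9980
θ=299°: circle(B,9.00) ∩ circle(D,4.00): a=8.1432, h=3.8326
θ=299°:   candidates: C₊=(7.0758,3.8918) cross=26.820; C₋=(10.9078,-2.7468) cross=-26.820
θ=299°:   branch + wants cross > 0 → take C=(7.0758,3.8918) (cross=26.820)
θ=299°: ex = (C−B)/|BC| = (0.5707,0.8211); ey = (-0.8211,0.5707)
θ=299°: P = B + 2.67·ex + -1.32·ey = (4.5470,-2.0594)

θ=67°: 4.14 2.19
θ=109°: 1.40 2.52
θ=299°: 4.55 -2.06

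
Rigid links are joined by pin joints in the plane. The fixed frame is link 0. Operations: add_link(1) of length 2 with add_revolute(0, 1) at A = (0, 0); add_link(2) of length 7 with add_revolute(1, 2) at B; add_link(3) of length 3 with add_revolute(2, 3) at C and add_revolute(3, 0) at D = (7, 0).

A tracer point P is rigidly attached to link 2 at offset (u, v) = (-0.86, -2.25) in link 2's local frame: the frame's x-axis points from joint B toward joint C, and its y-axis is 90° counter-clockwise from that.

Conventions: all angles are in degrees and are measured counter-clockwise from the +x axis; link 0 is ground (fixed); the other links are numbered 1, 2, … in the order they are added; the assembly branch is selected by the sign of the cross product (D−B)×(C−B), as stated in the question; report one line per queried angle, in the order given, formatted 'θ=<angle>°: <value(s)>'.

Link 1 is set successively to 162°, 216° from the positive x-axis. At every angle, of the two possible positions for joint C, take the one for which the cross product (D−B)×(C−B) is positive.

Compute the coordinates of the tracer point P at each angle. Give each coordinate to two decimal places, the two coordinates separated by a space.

A=(0,0), D=(7.00,0)
θ=162°: B = A + 2.00·(cos162°, sin162°) = (-1.9021, 0.6180)
θ=162°: |BD| = 8.9235
θ=162°: circle(B,7.00) ∩ circle(D,3.00): a=6.7030, h=2.0173
θ=162°:   candidates: C₊=(4.9245,2.1662) cross=18.001; C₋=(4.6451,-1.8586) cross=-18.001
θ=162°:   branch + wants cross > 0 → take C=(4.9245,2.1662) (cross=18.001)
θ=162°: ex = (C−B)/|BC| = (0.9752,0.2212); ey = (-0.2212,0.9752)
θ=162°: P = B + -0.86·ex + -2.25·ey = (-2.2432,-1.7665)
θ=216°: B = A + 2.00·(cos216°, sin216°) = (-1.6180, -1.1756)
θ=216°: |BD| = 8.6978
θ=216°: circle(B,7.00) ∩ circle(D,3.00): a=6.6483, h=2.1908
θ=216°:   candidates: C₊=(4.6732,1.8937) cross=19.055; C₋=(5.2654,-2.4477) cross=-19.055
θ=216°:   branch + wants cross > 0 → take C=(4.6732,1.8937) (cross=19.055)
θ=216°: ex = (C−B)/|BC| = (0.8987,0.4385); ey = (-0.4385,0.8987)
θ=216°: P = B + -0.86·ex + -2.25·ey = (-1.4044,-3.5748)

θ=162°: -2.24 -1.77
θ=216°: -1.40 -3.57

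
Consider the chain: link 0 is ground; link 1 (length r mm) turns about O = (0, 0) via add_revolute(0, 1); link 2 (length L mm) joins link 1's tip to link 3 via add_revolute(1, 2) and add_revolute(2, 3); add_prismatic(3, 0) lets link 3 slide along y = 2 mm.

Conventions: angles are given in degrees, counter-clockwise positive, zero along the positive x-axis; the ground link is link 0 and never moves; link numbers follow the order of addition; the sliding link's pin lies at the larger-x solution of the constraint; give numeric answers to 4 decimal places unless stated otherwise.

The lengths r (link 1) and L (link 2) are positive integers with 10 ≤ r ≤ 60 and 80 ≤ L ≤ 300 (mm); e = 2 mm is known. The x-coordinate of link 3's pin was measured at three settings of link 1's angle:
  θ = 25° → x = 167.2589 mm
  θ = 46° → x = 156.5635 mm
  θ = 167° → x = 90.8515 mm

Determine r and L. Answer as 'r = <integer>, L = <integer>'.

constraint per measurement: (x − r cos θ)² + (r sin θ − e)² = L²
subtracting the θ₁ and θ₂ equations cancels the r² and L² terms:
r = (x₁² − x₂²) / (2[(x₁cos θ₁ + e sin θ₁) − (x₂cos θ₂ + e sin θ₂)]) = 41.0002 → r = 41
L² = (x₁ − r cos θ₁)² + (r sin θ₁ − e)² = 17161.0107 → L = 131.0000 → L = 131
check at θ₃=167°: x = 90.8515 (printed 90.8515) ✓

r = 41, L = 131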